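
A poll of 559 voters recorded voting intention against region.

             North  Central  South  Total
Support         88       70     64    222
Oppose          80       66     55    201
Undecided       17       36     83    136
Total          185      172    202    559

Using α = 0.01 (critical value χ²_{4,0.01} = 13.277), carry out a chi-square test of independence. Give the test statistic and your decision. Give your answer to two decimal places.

Grand total N = 559.
Expected counts (row total × column total / N):
  Support, North: 222×185/559 = 73.470
  Support, Central: 222×172/559 = 68.308
  Support, South: 222×202/559 = 80.222
  Oppose, North: 201×185/559 = 66.521
  Oppose, Central: 201×172/559 = 61.846
  Oppose, South: 201×202/559 = 72.633
  Undecided, North: 136×185/559 = 45.009
  Undecided, Central: 136×172/559 = 41.846
  Undecided, South: 136×202/559 = 49.145
Contributions (O − E)²/E:
  (88 − 73.470)²/73.470 = 2.8736
  (70 − 68.308)²/68.308 = 0.0419
  (64 − 80.222)²/80.222 = 3.2803
  (80 − 66.521)²/66.521 = 2.7312
  (66 − 61.846)²/61.846 = 0.2790
  (55 − 72.633)²/72.633 = 4.2807
  (17 − 45.009)²/45.009 = 17.4299
  (36 − 41.846)²/41.846 = 0.8167
  (83 − 49.145)²/49.145 = 23.3220
χ² = 2.8736 + 0.0419 + 3.2803 + 2.7312 + 0.2790 + 4.2807 + 17.4299 + 0.8167 + 23.3220 = 55.06
df = (3−1)(3−1) = 4. Since 55.06 > 13.277, reject the null hypothesis of independence at α = 0.01.

55.06; reject H₀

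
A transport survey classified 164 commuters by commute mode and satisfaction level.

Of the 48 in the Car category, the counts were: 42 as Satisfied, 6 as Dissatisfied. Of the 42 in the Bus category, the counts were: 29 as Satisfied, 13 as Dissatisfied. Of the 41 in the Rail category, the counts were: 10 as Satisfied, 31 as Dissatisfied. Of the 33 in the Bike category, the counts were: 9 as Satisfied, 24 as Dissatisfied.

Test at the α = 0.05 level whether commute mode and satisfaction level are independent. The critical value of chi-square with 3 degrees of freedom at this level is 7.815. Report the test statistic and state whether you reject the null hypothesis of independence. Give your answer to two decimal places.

49.58; reject H₀

Row totals: 48, 42, 41, 33. Column totals: 90, 74. Grand total N = 164.
Expected counts (row total × column total / N):
  Car, Satisfied: 48×90/164 = 26.341
  Car, Dissatisfied: 48×74/164 = 21.659
  Bus, Satisfied: 42×90/164 = 23.049
  Bus, Dissatisfied: 42×74/164 = 18.951
  Rail, Satisfied: 41×90/164 = 22.500
  Rail, Dissatisfied: 41×74/164 = 18.500
  Bike, Satisfied: 33×90/164 = 18.110
  Bike, Dissatisfied: 33×74/164 = 14.890
Contributions (O − E)²/E:
  (42 − 26.341)²/26.341 = 9.3088
  (6 − 21.659)²/21.659 = 11.3211
  (29 − 23.049)²/23.049 = 1.5365
  (13 − 18.951)²/18.951 = 1.8687
  (10 − 22.500)²/22.500 = 6.9444
  (31 − 18.500)²/18.500 = 8.4459
  (9 − 18.110)²/18.110 = 4.5827
  (24 − 14.890)²/14.890 = 5.5737
χ² = 9.3088 + 11.3211 + 1.5365 + 1.8687 + 6.9444 + 8.4459 + 4.5827 + 5.5737 = 49.58
df = (4−1)(2−1) = 3. Since 49.58 > 7.815, reject the null hypothesis of independence at α = 0.05.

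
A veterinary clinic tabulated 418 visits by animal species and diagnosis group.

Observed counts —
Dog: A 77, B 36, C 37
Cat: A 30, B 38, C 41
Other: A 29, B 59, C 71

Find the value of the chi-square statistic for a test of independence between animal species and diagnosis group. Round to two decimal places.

40.53

Row totals: 150, 109, 159. Column totals: 136, 133, 149. Grand total N = 418.
Expected counts (row total × column total / N):
  Dog, A: 150×136/418 = 48.804
  Dog, B: 150×133/418 = 47.727
  Dog, C: 150×149/418 = 53.469
  Cat, A: 109×136/418 = 35.464
  Cat, B: 109×133/418 = 34.682
  Cat, C: 109×149/418 = 38.854
  Other, A: 159×136/418 = 51.732
  Other, B: 159×133/418 = 50.591
  Other, C: 159×149/418 = 56.677
Contributions (O − E)²/E:
  (77 − 48.804)²/48.804 = 16.2899
  (36 − 47.727)²/47.727 = 2.8814
  (37 − 53.469)²/53.469 = 5.0726
  (30 − 35.464)²/35.464 = 0.8418
  (38 − 34.682)²/34.682 = 0.3174
  (41 − 38.854)²/38.854 = 0.1185
  (29 − 51.732)²/51.732 = 9.9889
  (59 − 50.591)²/50.591 = 1.3977
  (71 − 56.677)²/56.677 = 3.6196
χ² = 16.2899 + 2.8814 + 5.0726 + 0.8418 + 0.3174 + 0.1185 + 9.9889 + 1.3977 + 3.6196 = 40.53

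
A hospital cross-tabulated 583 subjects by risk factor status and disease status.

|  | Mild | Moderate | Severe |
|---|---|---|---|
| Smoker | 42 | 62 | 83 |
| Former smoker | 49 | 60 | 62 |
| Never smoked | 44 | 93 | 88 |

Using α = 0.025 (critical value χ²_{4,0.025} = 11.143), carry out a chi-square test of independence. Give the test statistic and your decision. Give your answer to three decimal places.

7.138; fail to reject H₀

Row totals: 187, 171, 225. Column totals: 135, 215, 233. Grand total N = 583.
Expected counts (row total × column total / N):
  Smoker, Mild: 187×135/583 = 43.3019
  Smoker, Moderate: 187×215/583 = 68.9623
  Smoker, Severe: 187×233/583 = 74.7358
  Former smoker, Mild: 171×135/583 = 39.5969
  Former smoker, Moderate: 171×215/583 = 63.0617
  Former smoker, Severe: 171×233/583 = 68.3413
  Never smoked, Mild: 225×135/583 = 52.1012
  Never smoked, Moderate: 225×215/583 = 82.9760
  Never smoked, Severe: 225×233/583 = 89.9228
Contributions (O − E)²/E:
  (42 − 43.3019)²/43.3019 = 0.0391
  (62 − 68.9623)²/68.9623 = 0.7029
  (83 − 74.7358)²/74.7358 = 0.9138
  (49 − 39.5969)²/39.5969 = 2.2330
  (60 − 63.0617)²/63.0617 = 0.1486
  (62 − 68.3413)²/68.3413 = 0.5884
  (44 − 52.1012)²/52.1012 = 1.2597
  (93 − 82.9760)²/82.9760 = 1.2110
  (88 − 89.9228)²/89.9228 = 0.0411
χ² = 0.0391 + 0.7029 + 0.9138 + 2.2330 + 0.1486 + 0.5884 + 1.2597 + 1.2110 + 0.0411 = 7.138
df = (3−1)(3−1) = 4. Since 7.138 < 11.143, fail to reject the null hypothesis of independence at α = 0.025.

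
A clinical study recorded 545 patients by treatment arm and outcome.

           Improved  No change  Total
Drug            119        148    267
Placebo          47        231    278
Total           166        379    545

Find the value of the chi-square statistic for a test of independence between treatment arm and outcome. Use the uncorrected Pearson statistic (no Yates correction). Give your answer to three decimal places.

Grand total N = 545.
Expected counts (row total × column total / N):
  Drug, Improved: 267×166/545 = 81.3248
  Drug, No change: 267×379/545 = 185.6752
  Placebo, Improved: 278×166/545 = 84.6752
  Placebo, No change: 278×379/545 = 193.3248
Contributions (O − E)²/E:
  (119 − 81.3248)²/81.3248 = 17.4537
  (148 − 185.6752)²/185.6752 = 7.6446
  (47 − 84.6752)²/84.6752 = 16.7631
  (231 − 193.3248)²/193.3248 = 7.3422
χ² = 17.4537 + 7.6446 + 16.7631 + 7.3422 = 49.204

49.204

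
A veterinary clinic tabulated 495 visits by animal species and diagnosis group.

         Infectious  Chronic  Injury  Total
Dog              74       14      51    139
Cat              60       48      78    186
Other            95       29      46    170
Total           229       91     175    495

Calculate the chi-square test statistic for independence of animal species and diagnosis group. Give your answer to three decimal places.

29.366

Grand total N = 495.
Expected counts (row total × column total / N):
  Dog, Infectious: 139×229/495 = 64.30505
  Dog, Chronic: 139×91/495 = 25.55354
  Dog, Injury: 139×175/495 = 49.14141
  Cat, Infectious: 186×229/495 = 86.04848
  Cat, Chronic: 186×91/495 = 34.19394
  Cat, Injury: 186×175/495 = 65.75758
  Other, Infectious: 170×229/495 = 78.64646
  Other, Chronic: 170×91/495 = 31.25253
  Other, Injury: 170×175/495 = 60.10101
Contributions (O − E)²/E:
  (74 − 64.30505)²/64.30505 = 1.4617
  (14 − 25.55354)²/25.55354 = 5.2237
  (51 − 49.14141)²/49.14141 = 0.0703
  (60 − 86.04848)²/86.04848 = 7.8854
  (48 − 34.19394)²/34.19394 = 5.5743
  (78 − 65.75758)²/65.75758 = 2.2792
  (95 − 78.64646)²/78.64646 = 3.4005
  (29 − 31.25253)²/31.25253 = 0.1624
  (46 − 60.10101)²/60.10101 = 3.3084
χ² = 1.4617 + 5.2237 + 0.0703 + 7.8854 + 5.5743 + 2.2792 + 3.4005 + 0.1624 + 3.3084 = 29.366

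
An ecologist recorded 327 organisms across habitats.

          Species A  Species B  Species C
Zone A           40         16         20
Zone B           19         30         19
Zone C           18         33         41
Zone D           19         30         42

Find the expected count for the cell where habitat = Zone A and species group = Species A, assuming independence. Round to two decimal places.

22.31

Row total (Zone A) = 76; column total (Species A) = 96; grand total N = 327.
Expected count = (row total × column total) / N = 76 × 96 / 327 = 22.31.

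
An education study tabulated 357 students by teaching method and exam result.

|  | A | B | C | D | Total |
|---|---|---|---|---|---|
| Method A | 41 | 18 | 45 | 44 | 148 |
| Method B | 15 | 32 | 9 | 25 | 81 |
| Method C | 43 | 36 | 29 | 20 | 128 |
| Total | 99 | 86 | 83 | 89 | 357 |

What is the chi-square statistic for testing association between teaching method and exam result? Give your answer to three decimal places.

Grand total N = 357.
Expected counts (row total × column total / N):
  Method A, A: 148×99/357 = 41.0420
  Method A, B: 148×86/357 = 35.6527
  Method A, C: 148×83/357 = 34.4090
  Method A, D: 148×89/357 = 36.8964
  Method B, A: 81×99/357 = 22.4622
  Method B, B: 81×86/357 = 19.5126
  Method B, C: 81×83/357 = 18.8319
  Method B, D: 81×89/357 = 20.1933
  Method C, A: 128×99/357 = 35.4958
  Method C, B: 128×86/357 = 30.8347
  Method C, C: 128×83/357 = 29.7591
  Method C, D: 128×89/357 = 31.9104
Contributions (O − E)²/E:
  (41 − 41.0420)²/41.0420 = 0.0000
  (18 − 35.6527)²/35.6527 = 8.7404
  (45 − 34.4090)²/34.4090 = 3.2599
  (44 − 36.8964)²/36.8964 = 1.3676
  (15 − 22.4622)²/22.4622 = 2.4790
  (32 − 19.5126)²/19.5126 = 7.9915
  (9 − 18.8319)²/18.8319 = 5.1331
  (25 − 20.1933)²/20.1933 = 1.1442
  (43 − 35.4958)²/35.4958 = 1.5865
  (36 − 30.8347)²/30.8347 = 0.8653
  (29 − 29.7591)²/29.7591 = 0.0194
  (20 − 31.9104)²/31.9104 = 4.4455
χ² = 0.0000 + 8.7404 + 3.2599 + 1.3676 + 2.4790 + 7.9915 + 5.1331 + 1.1442 + 1.5865 + 0.8653 + 0.0194 + 4.4455 = 37.032

37.032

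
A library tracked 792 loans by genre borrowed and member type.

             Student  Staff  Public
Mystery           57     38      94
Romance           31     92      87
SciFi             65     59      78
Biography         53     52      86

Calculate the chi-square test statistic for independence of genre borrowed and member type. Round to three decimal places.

37.463

Row totals: 189, 210, 202, 191. Column totals: 206, 241, 345. Grand total N = 792.
Expected counts (row total × column total / N):
  Mystery, Student: 189×206/792 = 49.1591
  Mystery, Staff: 189×241/792 = 57.5114
  Mystery, Public: 189×345/792 = 82.3295
  Romance, Student: 210×206/792 = 54.6212
  Romance, Staff: 210×241/792 = 63.9015
  Romance, Public: 210×345/792 = 91.4773
  SciFi, Student: 202×206/792 = 52.5404
  SciFi, Staff: 202×241/792 = 61.4672
  SciFi, Public: 202×345/792 = 87.9924
  Biography, Student: 191×206/792 = 49.6793
  Biography, Staff: 191×241/792 = 58.1199
  Biography, Public: 191×345/792 = 83.2008
Contributions (O − E)²/E:
  (57 − 49.1591)²/49.1591 = 1.2506
  (38 − 57.5114)²/57.5114 = 6.6195
  (94 − 82.3295)²/82.3295 = 1.6543
  (31 − 54.6212)²/54.6212 = 10.2151
  (92 − 63.9015)²/63.9015 = 12.3554
  (87 − 91.4773)²/91.4773 = 0.2191
  (65 − 52.5404)²/52.5404 = 2.9547
  (59 − 61.4672)²/61.4672 = 0.0990
  (78 − 87.9924)²/87.9924 = 1.1347
  (53 − 49.6793)²/49.6793 = 0.2220
  (52 − 58.1199)²/58.1199 = 0.6444
  (86 − 83.2008)²/83.2008 = 0.0942
χ² = 1.2506 + 6.6195 + 1.6543 + 10.2151 + 12.3554 + 0.2191 + 2.9547 + 0.0990 + 1.1347 + 0.2220 + 0.6444 + 0.0942 = 37.463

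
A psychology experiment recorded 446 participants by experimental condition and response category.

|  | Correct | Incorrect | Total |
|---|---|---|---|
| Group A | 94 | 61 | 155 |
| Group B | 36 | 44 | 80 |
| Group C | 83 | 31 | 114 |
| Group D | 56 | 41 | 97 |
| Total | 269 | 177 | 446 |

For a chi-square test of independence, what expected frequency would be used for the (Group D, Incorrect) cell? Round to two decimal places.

Row total (Group D) = 97; column total (Incorrect) = 177; grand total N = 446.
Expected count = (row total × column total) / N = 97 × 177 / 446 = 38.50.

38.50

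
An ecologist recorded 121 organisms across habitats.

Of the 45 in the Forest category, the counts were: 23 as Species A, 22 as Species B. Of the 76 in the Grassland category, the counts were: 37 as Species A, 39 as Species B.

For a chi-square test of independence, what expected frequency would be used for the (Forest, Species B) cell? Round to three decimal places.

Row total (Forest) = 45; column total (Species B) = 61; grand total N = 121.
Expected count = (row total × column total) / N = 45 × 61 / 121 = 22.686.

22.686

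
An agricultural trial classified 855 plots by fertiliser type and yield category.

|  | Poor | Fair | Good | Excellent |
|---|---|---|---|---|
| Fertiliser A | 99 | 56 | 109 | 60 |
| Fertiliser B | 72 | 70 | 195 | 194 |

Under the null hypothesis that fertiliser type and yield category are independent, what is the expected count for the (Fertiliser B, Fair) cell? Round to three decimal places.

Row total (Fertiliser B) = 531; column total (Fair) = 126; grand total N = 855.
Expected count = (row total × column total) / N = 531 × 126 / 855 = 78.253.

78.253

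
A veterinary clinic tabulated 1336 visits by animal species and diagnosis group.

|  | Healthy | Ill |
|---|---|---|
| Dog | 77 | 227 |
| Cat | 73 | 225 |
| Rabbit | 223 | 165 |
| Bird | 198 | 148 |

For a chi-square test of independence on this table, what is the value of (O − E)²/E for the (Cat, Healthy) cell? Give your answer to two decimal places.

23.20

Row total (Cat) = 298; column total (Healthy) = 571; N = 1336.
Expected count E = 298 × 571 / 1336 = 127.364.
Contribution = (O − E)²/E = (73 − 127.364)² / 127.364 = 23.20.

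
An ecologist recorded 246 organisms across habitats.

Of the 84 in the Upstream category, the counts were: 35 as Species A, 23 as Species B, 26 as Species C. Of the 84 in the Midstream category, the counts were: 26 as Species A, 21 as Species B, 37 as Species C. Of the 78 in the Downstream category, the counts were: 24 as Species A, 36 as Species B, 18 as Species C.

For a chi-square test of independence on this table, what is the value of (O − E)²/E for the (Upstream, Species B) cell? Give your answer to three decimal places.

Row total (Upstream) = 84; column total (Species B) = 80; N = 246.
Expected count E = 84 × 80 / 246 = 27.31707.
Contribution = (O − E)²/E = (23 − 27.31707)² / 27.31707 = 0.682.

0.682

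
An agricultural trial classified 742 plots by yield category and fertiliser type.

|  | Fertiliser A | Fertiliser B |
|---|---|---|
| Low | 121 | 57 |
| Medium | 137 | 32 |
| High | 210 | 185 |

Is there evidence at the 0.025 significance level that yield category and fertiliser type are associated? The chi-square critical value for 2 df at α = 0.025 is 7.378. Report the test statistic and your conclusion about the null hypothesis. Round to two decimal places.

41.98; reject H₀

Row totals: 178, 169, 395. Column totals: 468, 274. Grand total N = 742.
Expected counts (row total × column total / N):
  Low, Fertiliser A: 178×468/742 = 112.270
  Low, Fertiliser B: 178×274/742 = 65.730
  Medium, Fertiliser A: 169×468/742 = 106.593
  Medium, Fertiliser B: 169×274/742 = 62.407
  High, Fertiliser A: 395×468/742 = 249.137
  High, Fertiliser B: 395×274/742 = 145.863
Contributions (O − E)²/E:
  (121 − 112.270)²/112.270 = 0.6788
  (57 − 65.730)²/65.730 = 1.1595
  (137 − 106.593)²/106.593 = 8.6740
  (32 − 62.407)²/62.407 = 14.8154
  (210 − 249.137)²/249.137 = 6.1480
  (185 − 145.863)²/145.863 = 10.5010
χ² = 0.6788 + 1.1595 + 8.6740 + 14.8154 + 6.1480 + 10.5010 = 41.98
df = (3−1)(2−1) = 2. Since 41.98 > 7.378, reject the null hypothesis of independence at α = 0.025.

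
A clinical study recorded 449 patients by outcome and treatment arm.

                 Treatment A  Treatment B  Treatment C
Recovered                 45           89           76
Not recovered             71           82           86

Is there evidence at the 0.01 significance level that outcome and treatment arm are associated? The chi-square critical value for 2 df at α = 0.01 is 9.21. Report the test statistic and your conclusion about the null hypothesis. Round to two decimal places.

4.88; fail to reject H₀

Row totals: 210, 239. Column totals: 116, 171, 162. Grand total N = 449.
Expected counts (row total × column total / N):
  Recovered, Treatment A: 210×116/449 = 54.254
  Recovered, Treatment B: 210×171/449 = 79.978
  Recovered, Treatment C: 210×162/449 = 75.768
  Not recovered, Treatment A: 239×116/449 = 61.746
  Not recovered, Treatment B: 239×171/449 = 91.022
  Not recovered, Treatment C: 239×162/449 = 86.232
Contributions (O − E)²/E:
  (45 − 54.254)²/54.254 = 1.5784
  (89 − 79.978)²/79.978 = 1.0177
  (76 − 75.768)²/75.768 = 0.0007
  (71 − 61.746)²/61.746 = 1.3869
  (82 − 91.022)²/91.022 = 0.8943
  (86 − 86.232)²/86.232 = 0.0006
χ² = 1.5784 + 1.0177 + 0.0007 + 1.3869 + 0.8943 + 0.0006 = 4.88
df = (2−1)(3−1) = 2. Since 4.88 < 9.21, fail to reject the null hypothesis of independence at α = 0.01.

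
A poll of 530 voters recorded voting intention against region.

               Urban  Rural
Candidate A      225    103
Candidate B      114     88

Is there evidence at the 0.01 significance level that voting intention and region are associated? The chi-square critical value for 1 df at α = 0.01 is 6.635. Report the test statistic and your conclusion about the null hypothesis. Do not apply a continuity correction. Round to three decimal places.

8.022; reject H₀

Row totals: 328, 202. Column totals: 339, 191. Grand total N = 530.
Expected counts (row total × column total / N):
  Candidate A, Urban: 328×339/530 = 209.7962
  Candidate A, Rural: 328×191/530 = 118.2038
  Candidate B, Urban: 202×339/530 = 129.2038
  Candidate B, Rural: 202×191/530 = 72.7962
Contributions (O − E)²/E:
  (225 − 209.7962)²/209.7962 = 1.1018
  (103 − 118.2038)²/118.2038 = 1.9556
  (114 − 129.2038)²/129.2038 = 1.7891
  (88 − 72.7962)²/72.7962 = 3.1754
χ² = 1.1018 + 1.9556 + 1.7891 + 3.1754 = 8.022
df = (2−1)(2−1) = 1. Since 8.022 > 6.635, reject the null hypothesis of independence at α = 0.01.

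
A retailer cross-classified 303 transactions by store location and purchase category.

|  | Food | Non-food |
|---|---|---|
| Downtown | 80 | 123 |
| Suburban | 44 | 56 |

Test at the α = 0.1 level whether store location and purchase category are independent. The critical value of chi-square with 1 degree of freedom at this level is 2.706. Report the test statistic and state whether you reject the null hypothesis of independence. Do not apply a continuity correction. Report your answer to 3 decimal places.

0.584; fail to reject H₀

Row totals: 203, 100. Column totals: 124, 179. Grand total N = 303.
Expected counts (row total × column total / N):
  Downtown, Food: 203×124/303 = 83.0759
  Downtown, Non-food: 203×179/303 = 119.9241
  Suburban, Food: 100×124/303 = 40.9241
  Suburban, Non-food: 100×179/303 = 59.0759
Contributions (O − E)²/E:
  (80 − 83.0759)²/83.0759 = 0.1139
  (123 − 119.9241)²/119.9241 = 0.0789
  (44 − 40.9241)²/40.9241 = 0.2312
  (56 − 59.0759)²/59.0759 = 0.1602
χ² = 0.1139 + 0.0789 + 0.2312 + 0.1602 = 0.584
df = (2−1)(2−1) = 1. Since 0.584 < 2.706, fail to reject the null hypothesis of independence at α = 0.1.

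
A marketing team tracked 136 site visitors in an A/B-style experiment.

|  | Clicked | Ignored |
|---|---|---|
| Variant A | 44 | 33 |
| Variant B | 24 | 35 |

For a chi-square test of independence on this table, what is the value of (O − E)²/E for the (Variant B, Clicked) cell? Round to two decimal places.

Row total (Variant B) = 59; column total (Clicked) = 68; N = 136.
Expected count E = 59 × 68 / 136 = 29.500.
Contribution = (O − E)²/E = (24 − 29.500)² / 29.500 = 1.03.

1.03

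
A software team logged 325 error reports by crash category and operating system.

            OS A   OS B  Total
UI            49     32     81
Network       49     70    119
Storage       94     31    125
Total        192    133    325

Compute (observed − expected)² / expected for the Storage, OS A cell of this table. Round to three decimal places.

5.500

Row total (Storage) = 125; column total (OS A) = 192; N = 325.
Expected count E = 125 × 192 / 325 = 73.8462.
Contribution = (O − E)²/E = (94 − 73.8462)² / 73.8462 = 5.500.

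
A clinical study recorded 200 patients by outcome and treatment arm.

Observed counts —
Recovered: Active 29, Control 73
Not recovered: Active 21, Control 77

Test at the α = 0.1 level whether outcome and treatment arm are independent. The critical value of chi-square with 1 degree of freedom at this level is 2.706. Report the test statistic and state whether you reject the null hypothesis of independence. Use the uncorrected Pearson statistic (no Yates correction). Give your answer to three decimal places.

1.307; fail to reject H₀

Row totals: 102, 98. Column totals: 50, 150. Grand total N = 200.
Expected counts (row total × column total / N):
  Recovered, Active: 102×50/200 = 25.5000
  Recovered, Control: 102×150/200 = 76.5000
  Not recovered, Active: 98×50/200 = 24.5000
  Not recovered, Control: 98×150/200 = 73.5000
Contributions (O − E)²/E:
  (29 − 25.5000)²/25.5000 = 0.4804
  (73 − 76.5000)²/76.5000 = 0.1601
  (21 − 24.5000)²/24.5000 = 0.5000
  (77 − 73.5000)²/73.5000 = 0.1667
χ² = 0.4804 + 0.1601 + 0.5000 + 0.1667 = 1.307
df = (2−1)(2−1) = 1. Since 1.307 < 2.706, fail to reject the null hypothesis of independence at α = 0.1.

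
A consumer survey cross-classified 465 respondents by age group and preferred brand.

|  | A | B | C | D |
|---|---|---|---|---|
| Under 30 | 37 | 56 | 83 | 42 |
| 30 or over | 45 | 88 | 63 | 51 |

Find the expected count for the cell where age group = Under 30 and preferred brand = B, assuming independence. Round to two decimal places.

67.51

Row total (Under 30) = 218; column total (B) = 144; grand total N = 465.
Expected count = (row total × column total) / N = 218 × 144 / 465 = 67.51.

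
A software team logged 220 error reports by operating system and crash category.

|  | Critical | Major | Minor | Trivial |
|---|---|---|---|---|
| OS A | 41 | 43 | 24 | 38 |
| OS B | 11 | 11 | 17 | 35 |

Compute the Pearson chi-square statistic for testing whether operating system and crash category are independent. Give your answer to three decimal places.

15.708

Row totals: 146, 74. Column totals: 52, 54, 41, 73. Grand total N = 220.
Expected counts (row total × column total / N):
  OS A, Critical: 146×52/220 = 34.50909
  OS A, Major: 146×54/220 = 35.83636
  OS A, Minor: 146×41/220 = 27.20909
  OS A, Trivial: 146×73/220 = 48.44545
  OS B, Critical: 74×52/220 = 17.49091
  OS B, Major: 74×54/220 = 18.16364
  OS B, Minor: 74×41/220 = 13.79091
  OS B, Trivial: 74×73/220 = 24.55455
Contributions (O − E)²/E:
  (41 − 34.50909)²/34.50909 = 1.2209
  (43 − 35.83636)²/35.83636 = 1.4320
  (24 − 27.20909)²/27.20909 = 0.3785
  (38 − 48.44545)²/48.44545 = 2.2522
  (11 − 17.49091)²/17.49091 = 2.4088
  (11 − 18.16364)²/18.16364 = 2.8253
  (17 − 13.79091)²/13.79091 = 0.7467
  (35 − 24.55455)²/24.55455 = 4.4435
χ² = 1.2209 + 1.4320 + 0.3785 + 2.2522 + 2.4088 + 2.8253 + 0.7467 + 4.4435 = 15.708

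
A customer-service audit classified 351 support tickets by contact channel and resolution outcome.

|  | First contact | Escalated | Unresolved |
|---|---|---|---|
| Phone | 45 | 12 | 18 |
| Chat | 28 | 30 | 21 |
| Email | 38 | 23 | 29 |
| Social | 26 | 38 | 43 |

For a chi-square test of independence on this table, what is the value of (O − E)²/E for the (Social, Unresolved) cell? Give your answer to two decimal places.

2.48

Row total (Social) = 107; column total (Unresolved) = 111; N = 351.
Expected count E = 107 × 111 / 351 = 33.83761.
Contribution = (O − E)²/E = (43 − 33.83761)² / 33.83761 = 2.48.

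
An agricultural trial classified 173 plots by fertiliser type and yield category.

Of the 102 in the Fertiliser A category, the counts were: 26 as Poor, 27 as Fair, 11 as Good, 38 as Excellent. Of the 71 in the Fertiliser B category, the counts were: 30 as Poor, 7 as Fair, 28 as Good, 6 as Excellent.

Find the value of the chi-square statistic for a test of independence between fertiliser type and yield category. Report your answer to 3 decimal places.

38.412

Row totals: 102, 71. Column totals: 56, 34, 39, 44. Grand total N = 173.
Expected counts (row total × column total / N):
  Fertiliser A, Poor: 102×56/173 = 33.0173
  Fertiliser A, Fair: 102×34/173 = 20.0462
  Fertiliser A, Good: 102×39/173 = 22.9942
  Fertiliser A, Excellent: 102×44/173 = 25.9422
  Fertiliser B, Poor: 71×56/173 = 22.9827
  Fertiliser B, Fair: 71×34/173 = 13.9538
  Fertiliser B, Good: 71×39/173 = 16.0058
  Fertiliser B, Excellent: 71×44/173 = 18.0578
Contributions (O − E)²/E:
  (26 − 33.0173)²/33.0173 = 1.4914
  (27 − 20.0462)²/20.0462 = 2.4122
  (11 − 22.9942)²/22.9942 = 6.2564
  (38 − 25.9422)²/25.9422 = 5.6044
  (30 − 22.9827)²/22.9827 = 2.1426
  (7 − 13.9538)²/13.9538 = 3.4654
  (28 − 16.0058)²/16.0058 = 8.9880
  (6 − 18.0578)²/18.0578 = 8.0514
χ² = 1.4914 + 2.4122 + 6.2564 + 5.6044 + 2.1426 + 3.4654 + 8.9880 + 8.0514 = 38.412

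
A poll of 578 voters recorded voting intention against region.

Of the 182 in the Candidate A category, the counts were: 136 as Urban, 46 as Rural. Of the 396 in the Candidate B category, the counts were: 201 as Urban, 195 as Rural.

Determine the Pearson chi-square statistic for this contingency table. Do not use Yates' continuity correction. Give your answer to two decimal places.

Row totals: 182, 396. Column totals: 337, 241. Grand total N = 578.
Expected counts (row total × column total / N):
  Candidate A, Urban: 182×337/578 = 106.114
  Candidate A, Rural: 182×241/578 = 75.886
  Candidate B, Urban: 396×337/578 = 230.886
  Candidate B, Rural: 396×241/578 = 165.114
Contributions (O − E)²/E:
  (136 − 106.114)²/106.114 = 8.4171
  (46 − 75.886)²/75.886 = 11.7699
  (201 − 230.886)²/230.886 = 3.8685
  (195 − 165.114)²/165.114 = 5.4094
χ² = 8.4171 + 11.7699 + 3.8685 + 5.4094 = 29.46

29.46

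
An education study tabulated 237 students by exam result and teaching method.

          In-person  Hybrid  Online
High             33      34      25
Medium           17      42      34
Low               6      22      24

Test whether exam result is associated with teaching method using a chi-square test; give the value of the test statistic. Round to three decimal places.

14.466

Row totals: 92, 93, 52. Column totals: 56, 98, 83. Grand total N = 237.
Expected counts (row total × column total / N):
  High, In-person: 92×56/237 = 21.7384
  High, Hybrid: 92×98/237 = 38.0422
  High, Online: 92×83/237 = 32.2194
  Medium, In-person: 93×56/237 = 21.9747
  Medium, Hybrid: 93×98/237 = 38.4557
  Medium, Online: 93×83/237 = 32.5696
  Low, In-person: 52×56/237 = 12.2869
  Low, Hybrid: 52×98/237 = 21.5021
  Low, Online: 52×83/237 = 18.2110
Contributions (O − E)²/E:
  (33 − 21.7384)²/21.7384 = 5.8341
  (34 − 38.0422)²/38.0422 = 0.4295
  (25 − 32.2194)²/32.2194 = 1.6177
  (17 − 21.9747)²/21.9747 = 1.1262
  (42 − 38.4557)²/38.4557 = 0.3267
  (34 − 32.5696)²/32.5696 = 0.0628
  (6 − 12.2869)²/12.2869 = 3.2168
  (22 − 21.5021)²/21.5021 = 0.0115
  (24 − 18.2110)²/18.2110 = 1.8402
χ² = 5.8341 + 0.4295 + 1.6177 + 1.1262 + 0.3267 + 0.0628 + 3.2168 + 0.0115 + 1.8402 = 14.466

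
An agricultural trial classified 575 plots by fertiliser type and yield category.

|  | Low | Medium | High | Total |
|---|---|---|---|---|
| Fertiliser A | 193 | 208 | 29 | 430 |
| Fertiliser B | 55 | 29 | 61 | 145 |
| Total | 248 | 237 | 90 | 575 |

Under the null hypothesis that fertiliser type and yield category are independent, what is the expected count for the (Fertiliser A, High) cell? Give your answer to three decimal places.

67.304

Row total (Fertiliser A) = 430; column total (High) = 90; grand total N = 575.
Expected count = (row total × column total) / N = 430 × 90 / 575 = 67.304.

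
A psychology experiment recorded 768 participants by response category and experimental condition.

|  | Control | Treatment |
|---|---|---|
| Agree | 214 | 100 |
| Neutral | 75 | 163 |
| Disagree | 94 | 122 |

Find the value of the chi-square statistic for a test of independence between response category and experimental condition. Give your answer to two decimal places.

Row totals: 314, 238, 216. Column totals: 383, 385. Grand total N = 768.
Expected counts (row total × column total / N):
  Agree, Control: 314×383/768 = 156.591
  Agree, Treatment: 314×385/768 = 157.409
  Neutral, Control: 238×383/768 = 118.690
  Neutral, Treatment: 238×385/768 = 119.310
  Disagree, Control: 216×383/768 = 107.719
  Disagree, Treatment: 216×385/768 = 108.281
Contributions (O − E)²/E:
  (214 − 156.591)²/156.591 = 21.0471
  (100 − 157.409)²/157.409 = 20.9378
  (75 − 118.690)²/118.690 = 16.0824
  (163 − 119.310)²/119.310 = 15.9988
  (94 − 107.719)²/107.719 = 1.7472
  (122 − 108.281)²/108.281 = 1.7382
χ² = 21.0471 + 20.9378 + 16.0824 + 15.9988 + 1.7472 + 1.7382 = 77.55

77.55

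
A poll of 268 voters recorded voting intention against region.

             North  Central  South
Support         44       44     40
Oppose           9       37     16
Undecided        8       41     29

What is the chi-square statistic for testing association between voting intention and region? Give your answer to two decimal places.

23.29

Row totals: 128, 62, 78. Column totals: 61, 122, 85. Grand total N = 268.
Expected counts (row total × column total / N):
  Support, North: 128×61/268 = 29.134
  Support, Central: 128×122/268 = 58.269
  Support, South: 128×85/268 = 40.597
  Oppose, North: 62×61/268 = 14.112
  Oppose, Central: 62×122/268 = 28.224
  Oppose, South: 62×85/268 = 19.664
  Undecided, North: 78×61/268 = 17.754
  Undecided, Central: 78×122/268 = 35.507
  Undecided, South: 78×85/268 = 24.739
Contributions (O − E)²/E:
  (44 − 29.134)²/29.134 = 7.5856
  (44 − 58.269)²/58.269 = 3.4942
  (40 − 40.597)²/40.597 = 0.0088
  (9 − 14.112)²/14.112 = 1.8518
  (37 − 28.224)²/28.224 = 2.7288
  (16 − 19.664)²/19.664 = 0.6827
  (8 − 17.754)²/17.754 = 5.3588
  (41 − 35.507)²/35.507 = 0.8498
  (29 − 24.739)²/24.739 = 0.7339
χ² = 7.5856 + 3.4942 + 0.0088 + 1.8518 + 2.7288 + 0.6827 + 5.3588 + 0.8498 + 0.7339 = 23.29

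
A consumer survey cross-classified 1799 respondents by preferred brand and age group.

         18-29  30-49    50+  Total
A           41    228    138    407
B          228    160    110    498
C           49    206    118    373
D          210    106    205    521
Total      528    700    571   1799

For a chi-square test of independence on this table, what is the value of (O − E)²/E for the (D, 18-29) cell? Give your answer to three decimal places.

21.314

Row total (D) = 521; column total (18-29) = 528; N = 1799.
Expected count E = 521 × 528 / 1799 = 152.91162.
Contribution = (O − E)²/E = (210 − 152.91162)² / 152.91162 = 21.314.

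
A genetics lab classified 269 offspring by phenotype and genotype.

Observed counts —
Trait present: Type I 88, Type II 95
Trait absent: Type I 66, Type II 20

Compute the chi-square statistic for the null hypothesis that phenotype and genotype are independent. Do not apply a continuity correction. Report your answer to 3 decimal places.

Row totals: 183, 86. Column totals: 154, 115. Grand total N = 269.
Expected counts (row total × column total / N):
  Trait present, Type I: 183×154/269 = 104.7658
  Trait present, Type II: 183×115/269 = 78.2342
  Trait absent, Type I: 86×154/269 = 49.2342
  Trait absent, Type II: 86×115/269 = 36.7658
Contributions (O − E)²/E:
  (88 − 104.7658)²/104.7658 = 2.6831
  (95 − 78.2342)²/78.2342 = 3.5930
  (66 − 49.2342)²/49.2342 = 5.7093
  (20 − 36.7658)²/36.7658 = 7.6455
χ² = 2.6831 + 3.5930 + 5.7093 + 7.6455 = 19.631

19.631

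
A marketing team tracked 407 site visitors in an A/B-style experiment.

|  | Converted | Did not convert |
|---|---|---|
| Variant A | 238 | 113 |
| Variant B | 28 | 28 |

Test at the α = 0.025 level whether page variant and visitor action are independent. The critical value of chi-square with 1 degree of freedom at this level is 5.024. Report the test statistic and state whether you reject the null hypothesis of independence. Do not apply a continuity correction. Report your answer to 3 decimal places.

6.763; reject H₀

Row totals: 351, 56. Column totals: 266, 141. Grand total N = 407.
Expected counts (row total × column total / N):
  Variant A, Converted: 351×266/407 = 229.4005
  Variant A, Did not convert: 351×141/407 = 121.5995
  Variant B, Converted: 56×266/407 = 36.5995
  Variant B, Did not convert: 56×141/407 = 19.4005
Contributions (O − E)²/E:
  (238 − 229.4005)²/229.4005 = 0.3224
  (113 − 121.5995)²/121.5995 = 0.6082
  (28 − 36.5995)²/36.5995 = 2.0206
  (28 − 19.4005)²/19.4005 = 3.8118
χ² = 0.3224 + 0.6082 + 2.0206 + 3.8118 = 6.763
df = (2−1)(2−1) = 1. Since 6.763 > 5.024, reject the null hypothesis of independence at α = 0.025.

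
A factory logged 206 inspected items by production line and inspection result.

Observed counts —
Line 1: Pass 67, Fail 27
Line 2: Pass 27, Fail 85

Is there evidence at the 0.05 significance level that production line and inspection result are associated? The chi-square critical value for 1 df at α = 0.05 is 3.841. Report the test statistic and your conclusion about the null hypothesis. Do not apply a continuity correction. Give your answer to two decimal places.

Row totals: 94, 112. Column totals: 94, 112. Grand total N = 206.
Expected counts (row total × column total / N):
  Line 1, Pass: 94×94/206 = 42.893
  Line 1, Fail: 94×112/206 = 51.107
  Line 2, Pass: 112×94/206 = 51.107
  Line 2, Fail: 112×112/206 = 60.893
Contributions (O − E)²/E:
  (67 − 42.893)²/42.893 = 13.5488
  (27 − 51.107)²/51.107 = 11.3712
  (27 − 51.107)²/51.107 = 11.3712
  (85 − 60.893)²/60.893 = 9.5437
χ² = 13.5488 + 11.3712 + 11.3712 + 9.5437 = 45.83
df = (2−1)(2−1) = 1. Since 45.83 > 3.841, reject the null hypothesis of independence at α = 0.05.

45.83; reject H₀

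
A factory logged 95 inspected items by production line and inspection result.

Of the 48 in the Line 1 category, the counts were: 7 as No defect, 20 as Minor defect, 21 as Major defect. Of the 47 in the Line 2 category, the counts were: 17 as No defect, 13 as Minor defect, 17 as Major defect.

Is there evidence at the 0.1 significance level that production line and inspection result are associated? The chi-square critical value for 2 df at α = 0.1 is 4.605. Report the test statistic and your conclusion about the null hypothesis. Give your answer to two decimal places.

Row totals: 48, 47. Column totals: 24, 33, 38. Grand total N = 95.
Expected counts (row total × column total / N):
  Line 1, No defect: 48×24/95 = 12.126
  Line 1, Minor defect: 48×33/95 = 16.674
  Line 1, Major defect: 48×38/95 = 19.200
  Line 2, No defect: 47×24/95 = 11.874
  Line 2, Minor defect: 47×33/95 = 16.326
  Line 2, Major defect: 47×38/95 = 18.800
Contributions (O − E)²/E:
  (7 − 12.126)²/12.126 = 2.1669
  (20 − 16.674)²/16.674 = 0.6634
  (21 − 19.200)²/19.200 = 0.1688
  (17 − 11.874)²/11.874 = 2.2129
  (13 − 16.326)²/16.326 = 0.6776
  (17 − 18.800)²/18.800 = 0.1723
χ² = 2.1669 + 0.6634 + 0.1688 + 2.2129 + 0.6776 + 0.1723 = 6.06
df = (2−1)(3−1) = 2. Since 6.06 > 4.605, reject the null hypothesis of independence at α = 0.1.

6.06; reject H₀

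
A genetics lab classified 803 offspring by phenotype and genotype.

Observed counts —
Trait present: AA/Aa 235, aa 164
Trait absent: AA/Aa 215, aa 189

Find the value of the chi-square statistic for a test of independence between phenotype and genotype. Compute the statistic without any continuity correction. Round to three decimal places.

2.628

Row totals: 399, 404. Column totals: 450, 353. Grand total N = 803.
Expected counts (row total × column total / N):
  Trait present, AA/Aa: 399×450/803 = 223.5990
  Trait present, aa: 399×353/803 = 175.4010
  Trait absent, AA/Aa: 404×450/803 = 226.4010
  Trait absent, aa: 404×353/803 = 177.5990
Contributions (O − E)²/E:
  (235 − 223.5990)²/223.5990 = 0.5813
  (164 − 175.4010)²/175.4010 = 0.7411
  (215 − 226.4010)²/226.4010 = 0.5741
  (189 − 177.5990)²/177.5990 = 0.7319
χ² = 0.5813 + 0.7411 + 0.5741 + 0.7319 = 2.628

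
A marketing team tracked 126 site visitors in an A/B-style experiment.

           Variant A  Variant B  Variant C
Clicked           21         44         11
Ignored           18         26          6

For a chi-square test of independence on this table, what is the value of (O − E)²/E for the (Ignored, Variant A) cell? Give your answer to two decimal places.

0.41

Row total (Ignored) = 50; column total (Variant A) = 39; N = 126.
Expected count E = 50 × 39 / 126 = 15.476.
Contribution = (O − E)²/E = (18 − 15.476)² / 15.476 = 0.41.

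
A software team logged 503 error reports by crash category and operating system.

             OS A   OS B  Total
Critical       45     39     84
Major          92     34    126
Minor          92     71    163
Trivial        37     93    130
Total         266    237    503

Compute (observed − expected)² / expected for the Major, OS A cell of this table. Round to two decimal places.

9.66

Row total (Major) = 126; column total (OS A) = 266; N = 503.
Expected count E = 126 × 266 / 503 = 66.6322.
Contribution = (O − E)²/E = (92 − 66.6322)² / 66.6322 = 9.66.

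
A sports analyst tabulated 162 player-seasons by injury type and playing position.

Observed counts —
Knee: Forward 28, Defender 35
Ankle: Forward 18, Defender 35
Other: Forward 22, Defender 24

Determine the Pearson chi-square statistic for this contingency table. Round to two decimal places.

2.20

Row totals: 63, 53, 46. Column totals: 68, 94. Grand total N = 162.
Expected counts (row total × column total / N):
  Knee, Forward: 63×68/162 = 26.444
  Knee, Defender: 63×94/162 = 36.556
  Ankle, Forward: 53×68/162 = 22.247
  Ankle, Defender: 53×94/162 = 30.753
  Other, Forward: 46×68/162 = 19.309
  Other, Defender: 46×94/162 = 26.691
Contributions (O − E)²/E:
  (28 − 26.444)²/26.444 = 0.0916
  (35 − 36.556)²/36.556 = 0.0662
  (18 − 22.247)²/22.247 = 0.8108
  (35 − 30.753)²/30.753 = 0.5865
  (22 − 19.309)²/19.309 = 0.3750
  (24 − 26.691)²/26.691 = 0.2713
χ² = 0.0916 + 0.0662 + 0.8108 + 0.5865 + 0.3750 + 0.2713 = 2.20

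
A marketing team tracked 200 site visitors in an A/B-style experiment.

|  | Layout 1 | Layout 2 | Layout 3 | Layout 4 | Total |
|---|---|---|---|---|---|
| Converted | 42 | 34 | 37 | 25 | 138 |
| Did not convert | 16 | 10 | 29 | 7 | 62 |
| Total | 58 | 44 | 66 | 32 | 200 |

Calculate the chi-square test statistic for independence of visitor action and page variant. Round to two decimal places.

Grand total N = 200.
Expected counts (row total × column total / N):
  Converted, Layout 1: 138×58/200 = 40.020
  Converted, Layout 2: 138×44/200 = 30.360
  Converted, Layout 3: 138×66/200 = 45.540
  Converted, Layout 4: 138×32/200 = 22.080
  Did not convert, Layout 1: 62×58/200 = 17.980
  Did not convert, Layout 2: 62×44/200 = 13.640
  Did not convert, Layout 3: 62×66/200 = 20.460
  Did not convert, Layout 4: 62×32/200 = 9.920
Contributions (O − E)²/E:
  (42 − 40.020)²/40.020 = 0.0980
  (34 − 30.360)²/30.360 = 0.4364
  (37 − 45.540)²/45.540 = 1.6015
  (25 − 22.080)²/22.080 = 0.3862
  (16 − 17.980)²/17.980 = 0.2180
  (10 − 13.640)²/13.640 = 0.9714
  (29 − 20.460)²/20.460 = 3.5646
  (7 − 9.920)²/9.920 = 0.8595
χ² = 0.0980 + 0.4364 + 1.6015 + 0.3862 + 0.2180 + 0.9714 + 3.5646 + 0.8595 = 8.14

8.14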